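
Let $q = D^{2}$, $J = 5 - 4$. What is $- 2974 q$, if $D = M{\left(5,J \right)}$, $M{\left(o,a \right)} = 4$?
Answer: $-47584$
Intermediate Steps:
$J = 1$ ($J = 5 - 4 = 1$)
$D = 4$
$q = 16$ ($q = 4^{2} = 16$)
$- 2974 q = \left(-2974\right) 16 = -47584$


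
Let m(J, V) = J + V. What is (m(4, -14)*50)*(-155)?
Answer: 77500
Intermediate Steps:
(m(4, -14)*50)*(-155) = ((4 - 14)*50)*(-155) = -10*50*(-155) = -500*(-155) = 77500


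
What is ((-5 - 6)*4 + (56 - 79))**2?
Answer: 4489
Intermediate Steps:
((-5 - 6)*4 + (56 - 79))**2 = (-11*4 - 23)**2 = (-44 - 23)**2 = (-67)**2 = 4489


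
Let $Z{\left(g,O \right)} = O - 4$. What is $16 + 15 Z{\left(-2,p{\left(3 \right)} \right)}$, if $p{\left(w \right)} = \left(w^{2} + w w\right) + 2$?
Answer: $256$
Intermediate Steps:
$p{\left(w \right)} = 2 + 2 w^{2}$ ($p{\left(w \right)} = \left(w^{2} + w^{2}\right) + 2 = 2 w^{2} + 2 = 2 + 2 w^{2}$)
$Z{\left(g,O \right)} = -4 + O$
$16 + 15 Z{\left(-2,p{\left(3 \right)} \right)} = 16 + 15 \left(-4 + \left(2 + 2 \cdot 3^{2}\right)\right) = 16 + 15 \left(-4 + \left(2 + 2 \cdot 9\right)\right) = 16 + 15 \left(-4 + \left(2 + 18\right)\right) = 16 + 15 \left(-4 + 20\right) = 16 + 15 \cdot 16 = 16 + 240 = 256$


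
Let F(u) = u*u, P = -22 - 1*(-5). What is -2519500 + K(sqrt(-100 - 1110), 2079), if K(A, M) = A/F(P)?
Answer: -2519500 + 11*I*sqrt(10)/289 ≈ -2.5195e+6 + 0.12036*I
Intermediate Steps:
P = -17 (P = -22 + 5 = -17)
F(u) = u**2
K(A, M) = A/289 (K(A, M) = A/((-17)**2) = A/289)
-2519500 + K(sqrt(-100 - 1110), 2079) = -2519500 + sqrt(-100 - 1110)/289 = -2519500 + sqrt(-1210)/289 = -2519500 + (11*I*sqrt(10))/289 = -2519500 + 11*I*sqrt(10)/289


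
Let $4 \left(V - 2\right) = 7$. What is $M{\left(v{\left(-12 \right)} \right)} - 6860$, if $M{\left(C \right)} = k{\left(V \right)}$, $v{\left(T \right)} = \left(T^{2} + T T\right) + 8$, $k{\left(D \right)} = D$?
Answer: $- \frac{27425}{4} \approx -6856.3$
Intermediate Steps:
$V = \frac{15}{4}$ ($V = 2 + \frac{1}{4} \cdot 7 = 2 + \frac{7}{4} = \frac{15}{4} \approx 3.75$)
$v{\left(T \right)} = 8 + 2 T^{2}$ ($v{\left(T \right)} = \left(T^{2} + T^{2}\right) + 8 = 2 T^{2} + 8 = 8 + 2 T^{2}$)
$M{\left(C \right)} = \frac{15}{4}$
$M{\left(v{\left(-12 \right)} \right)} - 6860 = \frac{15}{4} - 6860 = - \frac{27425}{4}$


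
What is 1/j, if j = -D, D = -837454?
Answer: 1/837454 ≈ 1.1941e-6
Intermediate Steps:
j = 837454 (j = -1*(-837454) = 837454)
1/j = 1/837454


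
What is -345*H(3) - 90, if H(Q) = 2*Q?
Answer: -2160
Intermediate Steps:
-345*H(3) - 90 = -690*3 - 90 = -345*6 - 90 = -2070 - 90 = -2160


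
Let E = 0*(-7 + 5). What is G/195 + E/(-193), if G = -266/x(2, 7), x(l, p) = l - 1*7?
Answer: 266/975 ≈ 0.27282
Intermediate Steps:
x(l, p) = -7 + l (x(l, p) = l - 7 = -7 + l)
E = 0 (E = 0*(-2) = 0)
G = 266/5 (G = -266/(-7 + 2) = -266/(-5) = -266*(-⅕) = 266/5 ≈ 53.200)
G/195 + E/(-193) = (266/5)/195 + 0/(-193) = (266/5)*(1/195) + 0*(-1/193) = 266/975 + 0 = 266/975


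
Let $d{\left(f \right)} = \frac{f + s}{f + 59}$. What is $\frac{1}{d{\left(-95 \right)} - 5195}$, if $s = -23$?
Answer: $- \frac{18}{93451} \approx -0.00019261$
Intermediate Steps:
$d{\left(f \right)} = \frac{-23 + f}{59 + f}$ ($d{\left(f \right)} = \frac{f - 23}{f + 59} = \frac{-23 + f}{59 + f}$)
$\frac{1}{d{\left(-95 \right)} - 5195} = \frac{1}{\frac{-23 - 95}{59 - 95} - 5195} = \frac{1}{\frac{1}{-36} \left(-118\right) - 5195} = \frac{1}{\left(- \frac{1}{36}\right) \left(-118\right) - 5195} = \frac{1}{\frac{59}{18} - 5195} = \frac{1}{- \frac{93451}{18}} = - \frac{18}{93451}$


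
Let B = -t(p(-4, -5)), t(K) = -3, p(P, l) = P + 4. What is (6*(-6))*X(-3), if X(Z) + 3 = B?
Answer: 0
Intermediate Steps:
p(P, l) = 4 + P
B = 3 (B = -1*(-3) = 3)
X(Z) = 0 (X(Z) = -3 + 3 = 0)
(6*(-6))*X(-3) = (6*(-6))*0 = -36*0 = 0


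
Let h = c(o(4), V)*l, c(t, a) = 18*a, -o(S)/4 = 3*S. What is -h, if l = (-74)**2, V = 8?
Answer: -788544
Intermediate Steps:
o(S) = -12*S
l = 5476
h = 788544 (h = (18*8)*5476 = 144*5476 = 788544)
-h = -1*788544 = -788544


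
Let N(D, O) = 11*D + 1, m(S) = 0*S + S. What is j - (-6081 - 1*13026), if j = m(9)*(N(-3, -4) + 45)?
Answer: 19224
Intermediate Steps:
m(S) = S (m(S) = 0 + S = S)
N(D, O) = 1 + 11*D
j = 117 (j = 9*((1 + 11*(-3)) + 45) = 9*((1 - 33) + 45) = 9*(-32 + 45) = 9*13 = 117)
j - (-6081 - 1*13026) = 117 - (-6081 - 1*13026) = 117 - (-6081 - 13026) = 117 - 1*(-19107) = 117 + 19107 = 19224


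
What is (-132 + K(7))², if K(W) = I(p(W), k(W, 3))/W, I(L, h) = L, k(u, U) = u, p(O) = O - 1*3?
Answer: 846400/49 ≈ 17273.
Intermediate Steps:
p(O) = -3 + O (p(O) = O - 3 = -3 + O)
K(W) = (-3 + W)/W
(-132 + K(7))² = (-132 + (-3 + 7)/7)² = (-132 + (⅐)*4)² = (-132 + 4/7)² = (-920/7)² = 846400/49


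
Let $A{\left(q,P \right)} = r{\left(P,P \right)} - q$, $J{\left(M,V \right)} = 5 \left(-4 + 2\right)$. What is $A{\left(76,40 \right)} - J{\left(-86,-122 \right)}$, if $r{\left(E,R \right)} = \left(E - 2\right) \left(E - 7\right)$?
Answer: $1188$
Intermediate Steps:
$J{\left(M,V \right)} = -10$ ($J{\left(M,V \right)} = 5 \left(-2\right) = -10$)
$r{\left(E,R \right)} = \left(-7 + E\right) \left(-2 + E\right)$ ($r{\left(E,R \right)} = \left(-2 + E\right) \left(-7 + E\right) = \left(-7 + E\right) \left(-2 + E\right)$)
$A{\left(q,P \right)} = 14 + P^{2} - q - 9 P$ ($A{\left(q,P \right)} = \left(14 + P^{2} - 9 P\right) - q = 14 + P^{2} - q - 9 P$)
$A{\left(76,40 \right)} - J{\left(-86,-122 \right)} = \left(14 + 40^{2} - 76 - 360\right) - -10 = \left(14 + 1600 - 76 - 360\right) + 10 = 1178 + 10 = 1188$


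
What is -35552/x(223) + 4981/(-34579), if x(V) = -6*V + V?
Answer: 1223798793/38555585 ≈ 31.741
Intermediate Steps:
x(V) = -5*V
-35552/x(223) + 4981/(-34579) = -35552/((-5*223)) + 4981/(-34579) = -35552/(-1115) + 4981*(-1/34579) = -35552*(-1/1115) - 4981/34579 = 35552/1115 - 4981/34579 = 1223798793/38555585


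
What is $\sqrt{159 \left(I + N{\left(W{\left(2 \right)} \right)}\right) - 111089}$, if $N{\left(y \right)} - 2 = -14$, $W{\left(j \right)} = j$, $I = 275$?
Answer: $2 i \sqrt{17318} \approx 263.2 i$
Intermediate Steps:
$N{\left(y \right)} = -12$ ($N{\left(y \right)} = 2 - 14 = -12$)
$\sqrt{159 \left(I + N{\left(W{\left(2 \right)} \right)}\right) - 111089} = \sqrt{159 \left(275 - 12\right) - 111089} = \sqrt{159 \cdot 263 - 111089} = \sqrt{41817 - 111089} = \sqrt{-69272} = 2 i \sqrt{17318}$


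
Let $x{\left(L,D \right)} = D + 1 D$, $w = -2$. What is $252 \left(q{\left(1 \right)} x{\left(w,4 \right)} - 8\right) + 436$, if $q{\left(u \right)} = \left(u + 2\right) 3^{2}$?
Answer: $52852$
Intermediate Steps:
$q{\left(u \right)} = 18 + 9 u$ ($q{\left(u \right)} = \left(2 + u\right) 9 = 18 + 9 u$)
$x{\left(L,D \right)} = 2 D$ ($x{\left(L,D \right)} = D + D = 2 D$)
$252 \left(q{\left(1 \right)} x{\left(w,4 \right)} - 8\right) + 436 = 252 \left(\left(18 + 9 \cdot 1\right) 2 \cdot 4 - 8\right) + 436 = 252 \left(\left(18 + 9\right) 8 - 8\right) + 436 = 252 \left(27 \cdot 8 - 8\right) + 436 = 252 \left(216 - 8\right) + 436 = 252 \cdot 208 + 436 = 52416 + 436 = 52852$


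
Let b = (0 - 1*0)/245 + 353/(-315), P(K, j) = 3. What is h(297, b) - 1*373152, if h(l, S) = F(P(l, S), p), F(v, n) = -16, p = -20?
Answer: -373168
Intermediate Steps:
b = -353/315 (b = (0 + 0)*(1/245) + 353*(-1/315) = 0*(1/245) - 353/315 = 0 - 353/315 = -353/315 ≈ -1.1206)
h(l, S) = -16
h(297, b) - 1*373152 = -16 - 1*373152 = -16 - 373152 = -373168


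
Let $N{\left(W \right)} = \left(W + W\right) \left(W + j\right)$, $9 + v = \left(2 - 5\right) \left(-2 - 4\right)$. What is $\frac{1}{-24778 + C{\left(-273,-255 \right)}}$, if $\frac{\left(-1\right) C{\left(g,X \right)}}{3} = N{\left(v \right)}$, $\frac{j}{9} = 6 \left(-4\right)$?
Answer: $- \frac{1}{13600} \approx -7.3529 \cdot 10^{-5}$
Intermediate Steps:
$j = -216$ ($j = 9 \cdot 6 \left(-4\right) = 9 \left(-24\right) = -216$)
$v = 9$ ($v = -9 + \left(2 - 5\right) \left(-2 - 4\right) = -9 + \left(2 - 5\right) \left(-6\right) = -9 - -18 = -9 + 18 = 9$)
$N{\left(W \right)} = 2 W \left(-216 + W\right)$ ($N{\left(W \right)} = \left(W + W\right) \left(W - 216\right) = 2 W \left(-216 + W\right)$)
$C{\left(g,X \right)} = 11178$ ($C{\left(g,X \right)} = - 3 \cdot 2 \cdot 9 \left(-216 + 9\right) = - 3 \cdot 2 \cdot 9 \left(-207\right) = \left(-3\right) \left(-3726\right) = 11178$)
$\frac{1}{-24778 + C{\left(-273,-255 \right)}} = \frac{1}{-24778 + 11178} = \frac{1}{-13600} = - \frac{1}{13600}$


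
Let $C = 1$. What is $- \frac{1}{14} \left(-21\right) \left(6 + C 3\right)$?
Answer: $\frac{27}{2} \approx 13.5$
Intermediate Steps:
$- \frac{1}{14} \left(-21\right) \left(6 + C 3\right) = - \frac{1}{14} \left(-21\right) \left(6 + 1 \cdot 3\right) = \left(-1\right) \frac{1}{14} \left(-21\right) \left(6 + 3\right) = \left(- \frac{1}{14}\right) \left(-21\right) 9 = \frac{3}{2} \cdot 9 = \frac{27}{2}$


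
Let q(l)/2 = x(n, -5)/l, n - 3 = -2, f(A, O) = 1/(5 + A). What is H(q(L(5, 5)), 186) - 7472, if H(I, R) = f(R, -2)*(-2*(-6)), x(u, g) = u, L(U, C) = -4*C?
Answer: -1427140/191 ≈ -7471.9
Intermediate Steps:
n = 1 (n = 3 - 2 = 1)
q(l) = 2/l (q(l) = 2*(1/l) = 2/l)
H(I, R) = 12/(5 + R) (H(I, R) = (-2*(-6))/(5 + R) = 12/(5 + R))
H(q(L(5, 5)), 186) - 7472 = 12/(5 + 186) - 7472 = 12/191 - 7472 = -1427140/191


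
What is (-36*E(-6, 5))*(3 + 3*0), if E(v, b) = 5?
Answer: -540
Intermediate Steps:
(-36*E(-6, 5))*(3 + 3*0) = (-36*5)*(3 + 3*0) = -180*(3 + 0) = -180*3 = -540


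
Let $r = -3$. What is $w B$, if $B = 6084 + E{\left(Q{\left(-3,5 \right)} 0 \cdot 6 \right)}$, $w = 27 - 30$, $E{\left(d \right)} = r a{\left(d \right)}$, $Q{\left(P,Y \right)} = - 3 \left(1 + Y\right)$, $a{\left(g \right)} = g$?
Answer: $-18252$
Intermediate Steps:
$Q{\left(P,Y \right)} = -3 - 3 Y$
$E{\left(d \right)} = - 3 d$
$w = -3$
$B = 6084$ ($B = 6084 - 3 \left(-3 - 15\right) 0 \cdot 6 = 6084 - 3 \left(-18\right) 0 \cdot 6 = 6084 - 3 \cdot 0 \cdot 6 = 6084 - 0 = 6084 + 0 = 6084$)
$w B = \left(-3\right) 6084 = -18252$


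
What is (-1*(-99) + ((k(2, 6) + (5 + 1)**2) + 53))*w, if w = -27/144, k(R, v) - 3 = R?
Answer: -579/16 ≈ -36.188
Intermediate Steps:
k(R, v) = 3 + R
w = -3/16 (w = -27*1/144 = -3/16 ≈ -0.18750)
(-1*(-99) + ((k(2, 6) + (5 + 1)**2) + 53))*w = (-1*(-99) + (((3 + 2) + (5 + 1)**2) + 53))*(-3/16) = (99 + ((5 + 6**2) + 53))*(-3/16) = (99 + ((5 + 36) + 53))*(-3/16) = (99 + (41 + 53))*(-3/16) = (99 + 94)*(-3/16) = 193*(-3/16) = -579/16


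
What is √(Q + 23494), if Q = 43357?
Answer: √66851 ≈ 258.56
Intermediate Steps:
√(Q + 23494) = √(43357 + 23494) = √66851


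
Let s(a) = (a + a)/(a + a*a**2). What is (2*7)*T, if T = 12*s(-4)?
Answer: 336/17 ≈ 19.765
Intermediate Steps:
s(a) = 2*a/(a + a**3) (s(a) = (2*a)/(a + a**3) = 2*a/(a + a**3))
T = 24/17 (T = 12*(2/(1 + (-4)**2)) = 12*(2/(1 + 16)) = 12*(2/17) = 24/17 ≈ 1.4118)
(2*7)*T = (2*7)*(24/17) = 14*(24/17) = 336/17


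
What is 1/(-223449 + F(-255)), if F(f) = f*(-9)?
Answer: -1/221154 ≈ -4.5217e-6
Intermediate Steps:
F(f) = -9*f
1/(-223449 + F(-255)) = 1/(-223449 - 9*(-255)) = 1/(-223449 + 2295) = 1/(-221154) = -1/221154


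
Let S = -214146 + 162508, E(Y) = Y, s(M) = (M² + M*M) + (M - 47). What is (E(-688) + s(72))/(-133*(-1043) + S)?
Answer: 3235/29027 ≈ 0.11145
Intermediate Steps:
s(M) = -47 + M + 2*M² (s(M) = (M² + M²) + (-47 + M) = 2*M² + (-47 + M) = -47 + M + 2*M²)
S = -51638
(E(-688) + s(72))/(-133*(-1043) + S) = (-688 + (-47 + 72 + 2*72²))/(-133*(-1043) - 51638) = (-688 + (-47 + 72 + 2*5184))/(138719 - 51638) = (-688 + (-47 + 72 + 10368))/87081 = (-688 + 10393)*(1/87081) = 9705*(1/87081) = 3235/29027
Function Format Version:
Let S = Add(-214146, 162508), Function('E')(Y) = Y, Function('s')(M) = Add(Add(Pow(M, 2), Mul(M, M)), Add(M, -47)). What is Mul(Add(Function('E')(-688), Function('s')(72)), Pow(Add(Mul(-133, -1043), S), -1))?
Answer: Rational(3235, 29027) ≈ 0.11145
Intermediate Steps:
Function('s')(M) = Add(-47, M, Mul(2, Pow(M, 2))) (Function('s')(M) = Add(Add(Pow(M, 2), Pow(M, 2)), Add(-47, M)) = Add(Mul(2, Pow(M, 2)), Add(-47, M)) = Add(-47, M, Mul(2, Pow(M, 2))))
S = -51638
Mul(Add(Function('E')(-688), Function('s')(72)), Pow(Add(Mul(-133, -1043), S), -1)) = Mul(Add(-688, Add(-47, 72, Mul(2, Pow(72, 2)))), Pow(Add(Mul(-133, -1043), -51638), -1)) = Mul(Add(-688, Add(-47, 72, Mul(2, 5184))), Pow(Add(138719, -51638), -1)) = Mul(Add(-688, Add(-47, 72, 10368)), Pow(87081, -1)) = Mul(Add(-688, 10393), Rational(1, 87081)) = Mul(9705, Rational(1, 87081)) = Rational(3235, 29027)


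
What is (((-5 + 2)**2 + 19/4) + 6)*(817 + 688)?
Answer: 118895/4 ≈ 29724.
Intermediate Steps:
(((-5 + 2)**2 + 19/4) + 6)*(817 + 688) = (((-3)**2 + 19*(1/4)) + 6)*1505 = ((9 + 19/4) + 6)*1505 = (55/4 + 6)*1505 = (79/4)*1505 = 118895/4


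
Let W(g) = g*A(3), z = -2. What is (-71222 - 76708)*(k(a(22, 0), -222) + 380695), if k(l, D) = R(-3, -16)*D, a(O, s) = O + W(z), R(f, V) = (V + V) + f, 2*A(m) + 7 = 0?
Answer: -57465627450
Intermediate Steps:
A(m) = -7/2 (A(m) = -7/2 + (½)*0 = -7/2 + 0 = -7/2)
R(f, V) = f + 2*V (R(f, V) = 2*V + f = f + 2*V)
W(g) = -7*g/2 (W(g) = g*(-7/2) = -7*g/2)
a(O, s) = 7 + O (a(O, s) = O - 7/2*(-2) = O + 7 = 7 + O)
k(l, D) = -35*D (k(l, D) = (-3 + 2*(-16))*D = (-3 - 32)*D = -35*D)
(-71222 - 76708)*(k(a(22, 0), -222) + 380695) = (-71222 - 76708)*(-35*(-222) + 380695) = -147930*(7770 + 380695) = -147930*388465 = -57465627450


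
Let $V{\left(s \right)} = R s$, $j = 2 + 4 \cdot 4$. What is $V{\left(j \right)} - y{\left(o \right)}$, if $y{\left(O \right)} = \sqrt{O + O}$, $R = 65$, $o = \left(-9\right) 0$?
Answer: $1170$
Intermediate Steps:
$o = 0$
$j = 18$ ($j = 2 + 16 = 18$)
$V{\left(s \right)} = 65 s$
$y{\left(O \right)} = \sqrt{2} \sqrt{O}$ ($y{\left(O \right)} = \sqrt{2 O} = \sqrt{2} \sqrt{O}$)
$V{\left(j \right)} - y{\left(o \right)} = 65 \cdot 18 - \sqrt{2} \sqrt{0} = 1170 - \sqrt{2} \cdot 0 = 1170 - 0 = 1170 + 0 = 1170$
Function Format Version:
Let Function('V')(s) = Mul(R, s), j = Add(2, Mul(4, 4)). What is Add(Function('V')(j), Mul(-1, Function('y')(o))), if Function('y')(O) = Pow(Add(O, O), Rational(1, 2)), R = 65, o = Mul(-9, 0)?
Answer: 1170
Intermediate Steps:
o = 0
j = 18 (j = Add(2, 16) = 18)
Function('V')(s) = Mul(65, s)
Function('y')(O) = Mul(Pow(2, Rational(1, 2)), Pow(O, Rational(1, 2))) (Function('y')(O) = Pow(Mul(2, O), Rational(1, 2)) = Mul(Pow(2, Rational(1, 2)), Pow(O, Rational(1, 2))))
Add(Function('V')(j), Mul(-1, Function('y')(o))) = Add(Mul(65, 18), Mul(-1, Mul(Pow(2, Rational(1, 2)), Pow(0, Rational(1, 2))))) = Add(1170, Mul(-1, Mul(Pow(2, Rational(1, 2)), 0))) = Add(1170, Mul(-1, 0)) = Add(1170, 0) = 1170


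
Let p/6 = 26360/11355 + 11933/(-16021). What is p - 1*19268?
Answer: -233565593658/12127897 ≈ -19259.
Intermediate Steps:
p = 114725738/12127897 (p = 6*(26360/11355 + 11933/(-16021)) = 6*(26360*(1/11355) + 11933*(-1/16021)) = 6*(5272/2271 - 11933/16021) = 6*(57362869/36383691) = 114725738/12127897 ≈ 9.4597)
p - 1*19268 = 114725738/12127897 - 1*19268 = 114725738/12127897 - 19268 = -233565593658/12127897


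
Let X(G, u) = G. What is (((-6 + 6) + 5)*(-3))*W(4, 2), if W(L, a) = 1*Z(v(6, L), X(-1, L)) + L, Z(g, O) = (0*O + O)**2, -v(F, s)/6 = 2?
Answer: -75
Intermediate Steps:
v(F, s) = -12 (v(F, s) = -6*2 = -12)
Z(g, O) = O**2 (Z(g, O) = (0 + O)**2 = O**2)
W(L, a) = 1 + L (W(L, a) = 1*(-1)**2 + L = 1*1 + L = 1 + L)
(((-6 + 6) + 5)*(-3))*W(4, 2) = (((-6 + 6) + 5)*(-3))*(1 + 4) = ((0 + 5)*(-3))*5 = (5*(-3))*5 = -15*5 = -75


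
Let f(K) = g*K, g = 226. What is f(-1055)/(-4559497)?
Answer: 238430/4559497 ≈ 0.052293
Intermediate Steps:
f(K) = 226*K
f(-1055)/(-4559497) = (226*(-1055))/(-4559497) = -238430*(-1/4559497) = 238430/4559497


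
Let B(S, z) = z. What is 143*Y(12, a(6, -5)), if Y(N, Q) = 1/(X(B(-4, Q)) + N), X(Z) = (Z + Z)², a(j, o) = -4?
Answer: 143/76 ≈ 1.8816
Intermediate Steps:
X(Z) = 4*Z² (X(Z) = (2*Z)² = 4*Z²)
Y(N, Q) = 1/(N + 4*Q²) (Y(N, Q) = 1/(4*Q² + N) = 1/(N + 4*Q²))
143*Y(12, a(6, -5)) = 143/(12 + 4*(-4)²) = 143/(12 + 4*16) = 143/(12 + 64) = 143/76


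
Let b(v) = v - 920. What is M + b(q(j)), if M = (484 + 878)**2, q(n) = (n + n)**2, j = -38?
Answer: 1859900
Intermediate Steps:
q(n) = 4*n**2 (q(n) = (2*n)**2 = 4*n**2)
b(v) = -920 + v
M = 1855044 (M = 1362**2 = 1855044)
M + b(q(j)) = 1855044 + (-920 + 4*(-38)**2) = 1855044 + (-920 + 4*1444) = 1855044 + (-920 + 5776) = 1855044 + 4856 = 1859900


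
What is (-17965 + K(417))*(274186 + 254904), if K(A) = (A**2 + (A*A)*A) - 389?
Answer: 38447514244320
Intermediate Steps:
K(A) = -389 + A**2 + A**3 (K(A) = (A**2 + A**2*A) - 389 = (A**2 + A**3) - 389 = -389 + A**2 + A**3)
(-17965 + K(417))*(274186 + 254904) = (-17965 + (-389 + 417**2 + 417**3))*(274186 + 254904) = (-17965 + (-389 + 173889 + 72511713))*529090 = (-17965 + 72685213)*529090 = 72667248*529090 = 38447514244320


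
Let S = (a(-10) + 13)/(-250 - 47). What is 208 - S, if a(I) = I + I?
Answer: 61769/297 ≈ 207.98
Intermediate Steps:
a(I) = 2*I
S = 7/297 (S = (2*(-10) + 13)/(-250 - 47) = (-20 + 13)/(-297) = -7*(-1/297) = 7/297 ≈ 0.023569)
208 - S = 208 - 1*7/297 = 208 - 7/297 = 61769/297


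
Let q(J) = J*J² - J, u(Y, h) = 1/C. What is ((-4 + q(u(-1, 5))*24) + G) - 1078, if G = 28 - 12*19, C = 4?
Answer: -10301/8 ≈ -1287.6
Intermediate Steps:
u(Y, h) = ¼ (u(Y, h) = 1/4 = ¼)
q(J) = J³ - J
G = -200 (G = 28 - 228 = -200)
((-4 + q(u(-1, 5))*24) + G) - 1078 = ((-4 + ((¼)³ - 1*¼)*24) - 200) - 1078 = ((-4 + (1/64 - ¼)*24) - 200) - 1078 = ((-4 - 15/64*24) - 200) - 1078 = ((-4 - 45/8) - 200) - 1078 = (-77/8 - 200) - 1078 = -1677/8 - 1078 = -10301/8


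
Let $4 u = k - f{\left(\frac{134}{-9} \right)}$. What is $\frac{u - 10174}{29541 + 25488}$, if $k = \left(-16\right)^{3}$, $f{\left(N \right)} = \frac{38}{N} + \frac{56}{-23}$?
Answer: $- \frac{4059811}{19952868} \approx -0.20347$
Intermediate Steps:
$f{\left(N \right)} = - \frac{56}{23} + \frac{38}{N}$ ($f{\left(N \right)} = \frac{38}{N} + 56 \left(- \frac{1}{23}\right) = \frac{38}{N} - \frac{56}{23} = - \frac{56}{23} + \frac{38}{N}$)
$k = -4096$
$u = - \frac{6304251}{6164}$ ($u = \frac{-4096 - \left(- \frac{56}{23} + \frac{38}{134 \frac{1}{-9}}\right)}{4} = \frac{-4096 - \left(- \frac{56}{23} + \frac{38}{134 \left(- \frac{1}{9}\right)}\right)}{4} = \frac{-4096 - \left(- \frac{56}{23} + \frac{38}{- \frac{134}{9}}\right)}{4} = \frac{-4096 - \left(- \frac{56}{23} + 38 \left(- \frac{9}{134}\right)\right)}{4} = \frac{-4096 - \left(- \frac{56}{23} - \frac{171}{67}\right)}{4} = \frac{-4096 - - \frac{7685}{1541}}{4} = \frac{-4096 + \frac{7685}{1541}}{4} = \frac{1}{4} \left(- \frac{6304251}{1541}\right) = - \frac{6304251}{6164} \approx -1022.8$)
$\frac{u - 10174}{29541 + 25488} = \frac{- \frac{6304251}{6164} - 10174}{29541 + 25488} = - \frac{69016787}{6164 \cdot 55029} = \left(- \frac{69016787}{6164}\right) \frac{1}{55029} = - \frac{4059811}{19952868}$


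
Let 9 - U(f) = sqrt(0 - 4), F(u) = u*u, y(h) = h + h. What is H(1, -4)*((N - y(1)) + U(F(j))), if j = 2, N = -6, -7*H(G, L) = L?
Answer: 4/7 - 8*I/7 ≈ 0.57143 - 1.1429*I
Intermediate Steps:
H(G, L) = -L/7
y(h) = 2*h
F(u) = u**2
U(f) = 9 - 2*I (U(f) = 9 - sqrt(0 - 4) = 9 - sqrt(-4) = 9 - 2*I)
H(1, -4)*((N - y(1)) + U(F(j))) = (-1/7*(-4))*((-6 - 2) + (9 - 2*I)) = 4*((-6 - 1*2) + (9 - 2*I))/7 = 4*((-6 - 2) + (9 - 2*I))/7 = 4*(-8 + (9 - 2*I))/7 = 4*(1 - 2*I)/7 = 4/7 - 8*I/7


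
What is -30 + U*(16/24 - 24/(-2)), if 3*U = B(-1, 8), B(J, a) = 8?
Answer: 34/9 ≈ 3.7778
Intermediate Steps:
U = 8/3 (U = (⅓)*8 = 8/3 ≈ 2.6667)
-30 + U*(16/24 - 24/(-2)) = -30 + 8*(16/24 - 24/(-2))/3 = -30 + 8*(16*(1/24) - 24*(-½))/3 = -30 + 8*(⅔ + 12)/3 = -30 + (8/3)*(38/3) = -30 + 304/9 = 34/9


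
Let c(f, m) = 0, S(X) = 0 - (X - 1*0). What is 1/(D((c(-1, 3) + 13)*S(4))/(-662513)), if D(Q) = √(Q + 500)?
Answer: -662513*√7/56 ≈ -31301.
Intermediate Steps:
S(X) = -X (S(X) = 0 - (X + 0) = 0 - X = -X)
D(Q) = √(500 + Q)
1/(D((c(-1, 3) + 13)*S(4))/(-662513)) = 1/(√(500 + (0 + 13)*(-1*4))/(-662513)) = 1/(√(500 + 13*(-4))*(-1/662513)) = 1/(√(500 - 52)*(-1/662513)) = 1/(√448*(-1/662513)) = 1/((8*√7)*(-1/662513)) = 1/(-8*√7/662513) = -662513*√7/56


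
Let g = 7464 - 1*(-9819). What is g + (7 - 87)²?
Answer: 23683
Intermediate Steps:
g = 17283 (g = 7464 + 9819 = 17283)
g + (7 - 87)² = 17283 + (7 - 87)² = 17283 + (-80)² = 17283 + 6400 = 23683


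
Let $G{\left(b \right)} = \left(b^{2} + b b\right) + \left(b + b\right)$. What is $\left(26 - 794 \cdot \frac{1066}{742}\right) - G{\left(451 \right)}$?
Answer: $- \frac{151671740}{371} \approx -4.0882 \cdot 10^{5}$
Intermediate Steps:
$G{\left(b \right)} = 2 b + 2 b^{2}$ ($G{\left(b \right)} = \left(b^{2} + b^{2}\right) + 2 b = 2 b^{2} + 2 b = 2 b + 2 b^{2}$)
$\left(26 - 794 \cdot \frac{1066}{742}\right) - G{\left(451 \right)} = \left(26 - 794 \cdot \frac{1066}{742}\right) - 2 \cdot 451 \left(1 + 451\right) = \left(26 - 794 \cdot 1066 \cdot \frac{1}{742}\right) - 2 \cdot 451 \cdot 452 = \left(26 - \frac{423202}{371}\right) - 407704 = - \frac{413556}{371} - 407704 = - \frac{151671740}{371}$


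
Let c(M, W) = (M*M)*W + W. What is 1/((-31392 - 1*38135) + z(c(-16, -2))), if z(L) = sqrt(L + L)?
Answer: -69527/4834004757 - 2*I*sqrt(257)/4834004757 ≈ -1.4383e-5 - 6.6327e-9*I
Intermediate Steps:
c(M, W) = W + W*M**2 (c(M, W) = M**2*W + W = W*M**2 + W = W + W*M**2)
z(L) = sqrt(2)*sqrt(L) (z(L) = sqrt(2*L) = sqrt(2)*sqrt(L))
1/((-31392 - 1*38135) + z(c(-16, -2))) = 1/((-31392 - 1*38135) + sqrt(2)*sqrt(-2*(1 + (-16)**2))) = 1/((-31392 - 38135) + sqrt(2)*sqrt(-2*(1 + 256))) = 1/(-69527 + sqrt(2)*sqrt(-2*257)) = 1/(-69527 + sqrt(2)*sqrt(-514)) = 1/(-69527 + sqrt(2)*(I*sqrt(514))) = 1/(-69527 + 2*I*sqrt(257))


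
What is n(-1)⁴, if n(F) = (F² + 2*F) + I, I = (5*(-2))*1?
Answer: 14641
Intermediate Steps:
I = -10 (I = -10*1 = -10)
n(F) = -10 + F² + 2*F (n(F) = (F² + 2*F) - 10 = -10 + F² + 2*F)
n(-1)⁴ = (-10 + (-1)² + 2*(-1))⁴ = (-10 + 1 - 2)⁴ = (-11)⁴ = 14641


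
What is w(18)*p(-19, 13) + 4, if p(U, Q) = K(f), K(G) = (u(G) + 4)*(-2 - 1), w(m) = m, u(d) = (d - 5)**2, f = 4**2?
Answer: -6746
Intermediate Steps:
f = 16
u(d) = (-5 + d)**2
K(G) = -12 - 3*(-5 + G)**2 (K(G) = ((-5 + G)**2 + 4)*(-2 - 1) = (4 + (-5 + G)**2)*(-3) = -12 - 3*(-5 + G)**2)
p(U, Q) = -375 (p(U, Q) = -12 - 3*(-5 + 16)**2 = -12 - 3*11**2 = -12 - 3*121 = -12 - 363 = -375)
w(18)*p(-19, 13) + 4 = 18*(-375) + 4 = -6750 + 4 = -6746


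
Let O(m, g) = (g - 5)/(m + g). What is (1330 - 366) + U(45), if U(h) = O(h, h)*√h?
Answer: 964 + 4*√5/3 ≈ 966.98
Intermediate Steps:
O(m, g) = (-5 + g)/(g + m)
U(h) = (-5 + h)/(2*√h) (U(h) = ((-5 + h)/(h + h))*√h = ((-5 + h)/((2*h)))*√h = ((1/(2*h))*(-5 + h))*√h = ((-5 + h)/(2*h))*√h = (-5 + h)/(2*√h))
(1330 - 366) + U(45) = (1330 - 366) + (-5 + 45)/(2*√45) = 964 + (½)*(√5/15)*40 = 964 + 4*√5/3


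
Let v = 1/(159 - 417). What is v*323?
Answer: -323/258 ≈ -1.2519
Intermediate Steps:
v = -1/258 (v = 1/(-258) = -1/258 ≈ -0.0038760)
v*323 = -1/258*323 = -323/258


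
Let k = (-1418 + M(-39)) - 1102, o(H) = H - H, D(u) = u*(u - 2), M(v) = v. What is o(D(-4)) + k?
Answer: -2559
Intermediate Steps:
D(u) = u*(-2 + u)
o(H) = 0
k = -2559 (k = (-1418 - 39) - 1102 = -1457 - 1102 = -2559)
o(D(-4)) + k = 0 - 2559 = -2559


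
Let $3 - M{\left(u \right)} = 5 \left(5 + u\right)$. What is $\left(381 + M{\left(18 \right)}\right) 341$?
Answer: $91729$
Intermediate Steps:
$M{\left(u \right)} = -22 - 5 u$ ($M{\left(u \right)} = 3 - 5 \left(5 + u\right) = 3 - \left(25 + 5 u\right) = -22 - 5 u$)
$\left(381 + M{\left(18 \right)}\right) 341 = \left(381 - 112\right) 341 = 269 \cdot 341 = 91729$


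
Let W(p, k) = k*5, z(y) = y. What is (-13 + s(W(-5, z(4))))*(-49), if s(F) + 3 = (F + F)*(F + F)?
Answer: -77616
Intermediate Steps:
W(p, k) = 5*k
s(F) = -3 + 4*F**2 (s(F) = -3 + (F + F)*(F + F) = -3 + (2*F)*(2*F) = -3 + 4*F**2)
(-13 + s(W(-5, z(4))))*(-49) = (-13 + (-3 + 4*(5*4)**2))*(-49) = (-13 + (-3 + 4*20**2))*(-49) = (-13 + (-3 + 4*400))*(-49) = (-13 + (-3 + 1600))*(-49) = (-13 + 1597)*(-49) = 1584*(-49) = -77616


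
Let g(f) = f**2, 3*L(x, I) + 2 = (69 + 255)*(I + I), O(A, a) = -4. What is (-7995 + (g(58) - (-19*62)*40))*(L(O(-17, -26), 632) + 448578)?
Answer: 24859860684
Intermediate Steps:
L(x, I) = -2/3 + 216*I (L(x, I) = -2/3 + ((69 + 255)*(I + I))/3 = -2/3 + (324*(2*I))/3 = -2/3 + (648*I)/3 = -2/3 + 216*I)
(-7995 + (g(58) - (-19*62)*40))*(L(O(-17, -26), 632) + 448578) = (-7995 + (58**2 - (-19*62)*40))*((-2/3 + 216*632) + 448578) = (-7995 + (3364 - (-1178)*40))*((-2/3 + 136512) + 448578) = (-7995 + (3364 - 1*(-47120)))*(409534/3 + 448578) = (-7995 + (3364 + 47120))*(1755268/3) = (-7995 + 50484)*(1755268/3) = 42489*(1755268/3) = 24859860684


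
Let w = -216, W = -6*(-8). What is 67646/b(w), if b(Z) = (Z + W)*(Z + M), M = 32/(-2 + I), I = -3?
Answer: 169115/93408 ≈ 1.8105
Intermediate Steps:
W = 48
M = -32/5 (M = 32/(-2 - 3) = 32/(-5) = -1/5*32 = -32/5 ≈ -6.4000)
b(Z) = (48 + Z)*(-32/5 + Z) (b(Z) = (Z + 48)*(Z - 32/5) = (48 + Z)*(-32/5 + Z))
67646/b(w) = 67646/(-1536/5 + (-216)**2 + (208/5)*(-216)) = 67646/(-1536/5 + 46656 - 44928/5) = 67646/(186816/5) = 67646*(5/186816) = 169115/93408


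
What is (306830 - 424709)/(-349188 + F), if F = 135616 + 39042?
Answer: 117879/174530 ≈ 0.67541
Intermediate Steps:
F = 174658
(306830 - 424709)/(-349188 + F) = (306830 - 424709)/(-349188 + 174658) = -117879/(-174530) = -117879*(-1/174530) = 117879/174530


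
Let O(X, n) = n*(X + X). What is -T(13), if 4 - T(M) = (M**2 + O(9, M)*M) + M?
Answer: 3220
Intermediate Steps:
O(X, n) = 2*X*n (O(X, n) = n*(2*X) = 2*X*n)
T(M) = 4 - M - 19*M**2 (T(M) = 4 - ((M**2 + (2*9*M)*M) + M) = 4 - ((M**2 + (18*M)*M) + M) = 4 - ((M**2 + 18*M**2) + M) = 4 - (19*M**2 + M) = 4 - (M + 19*M**2) = 4 + (-M - 19*M**2) = 4 - M - 19*M**2)
-T(13) = -(4 - 1*13 - 19*13**2) = -(4 - 13 - 19*169) = -(4 - 13 - 3211) = -1*(-3220) = 3220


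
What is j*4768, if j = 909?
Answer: 4334112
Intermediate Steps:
j*4768 = 909*4768 = 4334112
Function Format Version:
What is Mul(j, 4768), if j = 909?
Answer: 4334112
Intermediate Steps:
Mul(j, 4768) = Mul(909, 4768) = 4334112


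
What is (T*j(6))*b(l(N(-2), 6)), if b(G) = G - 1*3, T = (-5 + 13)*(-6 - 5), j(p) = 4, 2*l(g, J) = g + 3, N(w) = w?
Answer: 880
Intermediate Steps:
l(g, J) = 3/2 + g/2 (l(g, J) = (g + 3)/2 = (3 + g)/2 = 3/2 + g/2)
T = -88 (T = 8*(-11) = -88)
b(G) = -3 + G (b(G) = G - 3 = -3 + G)
(T*j(6))*b(l(N(-2), 6)) = (-88*4)*(-3 + (3/2 + (1/2)*(-2))) = -352*(-3 + (3/2 - 1)) = -352*(-3 + 1/2) = -352*(-5/2) = 880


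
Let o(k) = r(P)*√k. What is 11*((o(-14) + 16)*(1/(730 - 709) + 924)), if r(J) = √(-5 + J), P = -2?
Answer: 3415280/21 - 213455*√2/3 ≈ 62009.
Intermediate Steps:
o(k) = I*√7*√k (o(k) = √(-5 - 2)*√k = √(-7)*√k = (I*√7)*√k = I*√7*√k)
11*((o(-14) + 16)*(1/(730 - 709) + 924)) = 11*((I*√7*√(-14) + 16)*(1/(730 - 709) + 924)) = 11*((I*√7*(I*√14) + 16)*(1/21 + 924)) = 11*((-7*√2 + 16)*(1/21 + 924)) = 11*((16 - 7*√2)*(19405/21)) = 11*(310480/21 - 19405*√2/3) = 3415280/21 - 213455*√2/3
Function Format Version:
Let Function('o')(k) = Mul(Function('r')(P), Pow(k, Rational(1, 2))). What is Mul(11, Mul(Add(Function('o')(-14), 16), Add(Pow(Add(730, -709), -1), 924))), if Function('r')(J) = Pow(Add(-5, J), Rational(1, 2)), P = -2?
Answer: Add(Rational(3415280, 21), Mul(Rational(-213455, 3), Pow(2, Rational(1, 2)))) ≈ 62009.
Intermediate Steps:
Function('o')(k) = Mul(I, Pow(7, Rational(1, 2)), Pow(k, Rational(1, 2))) (Function('o')(k) = Mul(Pow(Add(-5, -2), Rational(1, 2)), Pow(k, Rational(1, 2))) = Mul(Pow(-7, Rational(1, 2)), Pow(k, Rational(1, 2))) = Mul(Mul(I, Pow(7, Rational(1, 2))), Pow(k, Rational(1, 2))) = Mul(I, Pow(7, Rational(1, 2)), Pow(k, Rational(1, 2))))
Mul(11, Mul(Add(Function('o')(-14), 16), Add(Pow(Add(730, -709), -1), 924))) = Mul(11, Mul(Add(Mul(I, Pow(7, Rational(1, 2)), Pow(-14, Rational(1, 2))), 16), Add(Pow(Add(730, -709), -1), 924))) = Mul(11, Mul(Add(Mul(I, Pow(7, Rational(1, 2)), Mul(I, Pow(14, Rational(1, 2)))), 16), Add(Pow(21, -1), 924))) = Mul(11, Mul(Add(Mul(-7, Pow(2, Rational(1, 2))), 16), Add(Rational(1, 21), 924))) = Mul(11, Mul(Add(16, Mul(-7, Pow(2, Rational(1, 2)))), Rational(19405, 21))) = Mul(11, Add(Rational(310480, 21), Mul(Rational(-19405, 3), Pow(2, Rational(1, 2))))) = Add(Rational(3415280, 21), Mul(Rational(-213455, 3), Pow(2, Rational(1, 2))))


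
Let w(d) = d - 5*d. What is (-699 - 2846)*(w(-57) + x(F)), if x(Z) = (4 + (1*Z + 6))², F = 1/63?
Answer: -4619464685/3969 ≈ -1.1639e+6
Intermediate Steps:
w(d) = -4*d
F = 1/63 ≈ 0.015873
x(Z) = (10 + Z)² (x(Z) = (4 + (Z + 6))² = (4 + (6 + Z))² = (10 + Z)²)
(-699 - 2846)*(w(-57) + x(F)) = (-699 - 2846)*(-4*(-57) + (10 + 1/63)²) = -3545*(228 + (631/63)²) = -3545*(228 + 398161/3969) = -3545*1303093/3969 = -4619464685/3969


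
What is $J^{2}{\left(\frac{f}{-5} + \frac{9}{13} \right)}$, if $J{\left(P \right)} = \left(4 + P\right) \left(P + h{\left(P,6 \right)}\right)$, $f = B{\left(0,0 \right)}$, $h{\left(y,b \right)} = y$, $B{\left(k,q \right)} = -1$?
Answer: $\frac{1360724544}{17850625} \approx 76.228$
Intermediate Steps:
$f = -1$
$J{\left(P \right)} = 2 P \left(4 + P\right)$ ($J{\left(P \right)} = \left(4 + P\right) \left(P + P\right) = \left(4 + P\right) 2 P = 2 P \left(4 + P\right)$)
$J^{2}{\left(\frac{f}{-5} + \frac{9}{13} \right)} = \left(2 \left(- \frac{1}{-5} + \frac{9}{13}\right) \left(4 + \left(- \frac{1}{-5} + \frac{9}{13}\right)\right)\right)^{2} = \left(2 \left(\left(-1\right) \left(- \frac{1}{5}\right) + 9 \cdot \frac{1}{13}\right) \left(4 + \left(\left(-1\right) \left(- \frac{1}{5}\right) + 9 \cdot \frac{1}{13}\right)\right)\right)^{2} = \left(2 \left(\frac{1}{5} + \frac{9}{13}\right) \left(4 + \left(\frac{1}{5} + \frac{9}{13}\right)\right)\right)^{2} = \left(2 \cdot \frac{58}{65} \left(4 + \frac{58}{65}\right)\right)^{2} = \left(2 \cdot \frac{58}{65} \cdot \frac{318}{65}\right)^{2} = \left(\frac{36888}{4225}\right)^{2} = \frac{1360724544}{17850625}$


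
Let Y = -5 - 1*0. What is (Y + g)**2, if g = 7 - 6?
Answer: 16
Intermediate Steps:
g = 1
Y = -5 (Y = -5 + 0 = -5)
(Y + g)**2 = (-5 + 1)**2 = (-4)**2 = 16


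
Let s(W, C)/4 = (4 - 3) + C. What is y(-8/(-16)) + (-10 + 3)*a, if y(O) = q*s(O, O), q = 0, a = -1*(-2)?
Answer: -14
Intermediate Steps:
a = 2
s(W, C) = 4 + 4*C (s(W, C) = 4*((4 - 3) + C) = 4*(1 + C) = 4 + 4*C)
y(O) = 0 (y(O) = 0*(4 + 4*O) = 0)
y(-8/(-16)) + (-10 + 3)*a = 0 + (-10 + 3)*2 = 0 - 7*2 = 0 - 14 = -14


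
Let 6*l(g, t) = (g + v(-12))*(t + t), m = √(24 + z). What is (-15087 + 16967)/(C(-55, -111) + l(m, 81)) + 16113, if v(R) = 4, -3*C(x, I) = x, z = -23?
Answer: 370881/23 ≈ 16125.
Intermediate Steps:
C(x, I) = -x/3
m = 1 (m = √(24 - 23) = √1 = 1)
l(g, t) = t*(4 + g)/3 (l(g, t) = ((g + 4)*(t + t))/6 = ((4 + g)*(2*t))/6 = (2*t*(4 + g))/6 = t*(4 + g)/3)
(-15087 + 16967)/(C(-55, -111) + l(m, 81)) + 16113 = (-15087 + 16967)/(-⅓*(-55) + (⅓)*81*(4 + 1)) + 16113 = 1880/(55/3 + (⅓)*81*5) + 16113 = 1880/(55/3 + 135) + 16113 = 1880/(460/3) + 16113 = 1880*(3/460) + 16113 = 282/23 + 16113 = 370881/23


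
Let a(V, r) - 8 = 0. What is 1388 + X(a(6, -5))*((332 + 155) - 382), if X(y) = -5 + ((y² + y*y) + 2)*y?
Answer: 110063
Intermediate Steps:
a(V, r) = 8 (a(V, r) = 8 + 0 = 8)
X(y) = -5 + y*(2 + 2*y²) (X(y) = -5 + ((y² + y²) + 2)*y = -5 + (2*y² + 2)*y = -5 + (2 + 2*y²)*y = -5 + y*(2 + 2*y²))
1388 + X(a(6, -5))*((332 + 155) - 382) = 1388 + (-5 + 2*8 + 2*8³)*((332 + 155) - 382) = 1388 + (-5 + 16 + 2*512)*(487 - 382) = 1388 + (-5 + 16 + 1024)*105 = 1388 + 1035*105 = 1388 + 108675 = 110063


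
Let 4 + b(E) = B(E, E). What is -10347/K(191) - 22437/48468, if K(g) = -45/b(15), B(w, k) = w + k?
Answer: 1448660959/242340 ≈ 5977.8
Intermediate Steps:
B(w, k) = k + w
b(E) = -4 + 2*E (b(E) = -4 + (E + E) = -4 + 2*E)
K(g) = -45/26 (K(g) = -45/(-4 + 2*15) = -45/(-4 + 30) = -45/26)
-10347/K(191) - 22437/48468 = -10347/(-45/26) - 22437/48468 = -10347*(-26/45) - 22437*1/48468 = 89674/15 - 7479/16156 = 1448660959/242340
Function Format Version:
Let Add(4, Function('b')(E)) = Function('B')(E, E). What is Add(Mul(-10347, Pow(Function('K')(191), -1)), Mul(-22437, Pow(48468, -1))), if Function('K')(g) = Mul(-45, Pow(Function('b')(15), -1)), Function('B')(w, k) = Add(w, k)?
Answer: Rational(1448660959, 242340) ≈ 5977.8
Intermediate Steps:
Function('B')(w, k) = Add(k, w)
Function('b')(E) = Add(-4, Mul(2, E)) (Function('b')(E) = Add(-4, Add(E, E)) = Add(-4, Mul(2, E)))
Function('K')(g) = Rational(-45, 26) (Function('K')(g) = Mul(-45, Pow(Add(-4, Mul(2, 15)), -1)) = Mul(-45, Pow(Add(-4, 30), -1)) = Mul(-45, Pow(26, -1)) = Mul(-45, Rational(1, 26)) = Rational(-45, 26))
Add(Mul(-10347, Pow(Function('K')(191), -1)), Mul(-22437, Pow(48468, -1))) = Add(Mul(-10347, Pow(Rational(-45, 26), -1)), Mul(-22437, Pow(48468, -1))) = Add(Mul(-10347, Rational(-26, 45)), Mul(-22437, Rational(1, 48468))) = Add(Rational(89674, 15), Rational(-7479, 16156)) = Rational(1448660959, 242340)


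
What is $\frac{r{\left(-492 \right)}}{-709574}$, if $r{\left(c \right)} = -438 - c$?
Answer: $- \frac{27}{354787} \approx -7.6102 \cdot 10^{-5}$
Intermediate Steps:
$\frac{r{\left(-492 \right)}}{-709574} = \frac{-438 - -492}{-709574} = \left(-438 + 492\right) \left(- \frac{1}{709574}\right) = 54 \left(- \frac{1}{709574}\right) = - \frac{27}{354787}$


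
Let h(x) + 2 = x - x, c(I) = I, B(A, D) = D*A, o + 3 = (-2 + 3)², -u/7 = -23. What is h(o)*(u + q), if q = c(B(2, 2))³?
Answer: -450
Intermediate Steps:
u = 161 (u = -7*(-23) = 161)
o = -2 (o = -3 + (-2 + 3)² = -3 + 1² = -3 + 1 = -2)
B(A, D) = A*D
q = 64 (q = (2*2)³ = 4³ = 64)
h(x) = -2 (h(x) = -2 + (x - x) = -2 + 0 = -2)
h(o)*(u + q) = -2*(161 + 64) = -2*225 = -450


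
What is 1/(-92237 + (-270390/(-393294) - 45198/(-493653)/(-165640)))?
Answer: -149909252020/13827076615897903 ≈ -1.0842e-5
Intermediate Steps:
1/(-92237 + (-270390/(-393294) - 45198/(-493653)/(-165640))) = 1/(-92237 + (-270390*(-1/393294) - 45198*(-1/493653)*(-1/165640))) = 1/(-92237 + (45065/65549 + (15066/164551)*(-1/165640))) = 1/(-92237 + (45065/65549 - 7533/13628113820)) = 1/(-92237 + 103062670837/149909252020) = 1/(-13827076615897903/149909252020) = -149909252020/13827076615897903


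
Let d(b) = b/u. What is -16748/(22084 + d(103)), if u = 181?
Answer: -3031388/3997307 ≈ -0.75836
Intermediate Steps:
d(b) = b/181
-16748/(22084 + d(103)) = -16748/(22084 + (1/181)*103) = -16748/(22084 + 103/181) = -16748/3997307/181 = -16748*181/3997307 = -3031388/3997307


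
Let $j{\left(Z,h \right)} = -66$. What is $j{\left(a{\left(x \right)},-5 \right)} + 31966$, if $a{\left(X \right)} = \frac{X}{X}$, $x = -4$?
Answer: $31900$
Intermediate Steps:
$a{\left(X \right)} = 1$
$j{\left(a{\left(x \right)},-5 \right)} + 31966 = -66 + 31966 = 31900$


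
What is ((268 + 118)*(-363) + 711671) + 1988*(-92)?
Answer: 388657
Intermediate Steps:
((268 + 118)*(-363) + 711671) + 1988*(-92) = (386*(-363) + 711671) - 182896 = (-140118 + 711671) - 182896 = 571553 - 182896 = 388657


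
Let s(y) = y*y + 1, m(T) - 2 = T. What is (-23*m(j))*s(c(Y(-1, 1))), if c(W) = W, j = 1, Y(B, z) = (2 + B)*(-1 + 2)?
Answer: -138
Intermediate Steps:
Y(B, z) = 2 + B (Y(B, z) = (2 + B)*1 = 2 + B)
m(T) = 2 + T
s(y) = 1 + y² (s(y) = y² + 1 = 1 + y²)
(-23*m(j))*s(c(Y(-1, 1))) = (-23*(2 + 1))*(1 + (2 - 1)²) = (-23*3)*(1 + 1²) = -69*(1 + 1) = -69*2 = -138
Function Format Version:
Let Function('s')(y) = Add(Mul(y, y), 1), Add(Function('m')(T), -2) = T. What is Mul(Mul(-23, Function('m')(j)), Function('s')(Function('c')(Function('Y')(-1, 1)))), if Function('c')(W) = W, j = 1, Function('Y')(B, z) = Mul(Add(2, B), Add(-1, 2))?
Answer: -138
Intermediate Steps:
Function('Y')(B, z) = Add(2, B) (Function('Y')(B, z) = Mul(Add(2, B), 1) = Add(2, B))
Function('m')(T) = Add(2, T)
Function('s')(y) = Add(1, Pow(y, 2)) (Function('s')(y) = Add(Pow(y, 2), 1) = Add(1, Pow(y, 2)))
Mul(Mul(-23, Function('m')(j)), Function('s')(Function('c')(Function('Y')(-1, 1)))) = Mul(Mul(-23, Add(2, 1)), Add(1, Pow(Add(2, -1), 2))) = Mul(Mul(-23, 3), Add(1, Pow(1, 2))) = Mul(-69, Add(1, 1)) = Mul(-69, 2) = -138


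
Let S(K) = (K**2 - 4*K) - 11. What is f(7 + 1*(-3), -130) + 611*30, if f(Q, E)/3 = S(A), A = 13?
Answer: 18648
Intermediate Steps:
S(K) = -11 + K**2 - 4*K
f(Q, E) = 318 (f(Q, E) = 3*(-11 + 13**2 - 4*13) = 3*(-11 + 169 - 52) = 3*106 = 318)
f(7 + 1*(-3), -130) + 611*30 = 318 + 611*30 = 318 + 18330 = 18648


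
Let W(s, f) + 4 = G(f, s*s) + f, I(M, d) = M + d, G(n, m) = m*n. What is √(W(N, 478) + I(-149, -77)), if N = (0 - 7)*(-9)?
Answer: √1897430 ≈ 1377.5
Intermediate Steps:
N = 63 (N = -7*(-9) = 63)
W(s, f) = -4 + f + f*s² (W(s, f) = -4 + ((s*s)*f + f) = -4 + (s²*f + f) = -4 + (f*s² + f) = -4 + (f + f*s²) = -4 + f + f*s²)
√(W(N, 478) + I(-149, -77)) = √((-4 + 478 + 478*63²) + (-149 - 77)) = √((-4 + 478 + 478*3969) - 226) = √((-4 + 478 + 1897182) - 226) = √(1897656 - 226) = √1897430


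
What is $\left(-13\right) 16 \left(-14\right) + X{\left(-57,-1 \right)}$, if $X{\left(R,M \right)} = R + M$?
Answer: $2854$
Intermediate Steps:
$X{\left(R,M \right)} = M + R$
$\left(-13\right) 16 \left(-14\right) + X{\left(-57,-1 \right)} = \left(-13\right) 16 \left(-14\right) - 58 = \left(-208\right) \left(-14\right) - 58 = 2912 - 58 = 2854$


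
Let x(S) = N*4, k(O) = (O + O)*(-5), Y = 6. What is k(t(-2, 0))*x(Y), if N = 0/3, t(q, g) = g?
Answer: 0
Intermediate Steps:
N = 0 (N = 0*(1/3) = 0)
k(O) = -10*O (k(O) = (2*O)*(-5) = -10*O)
x(S) = 0 (x(S) = 0*4 = 0)
k(t(-2, 0))*x(Y) = -10*0*0 = 0*0 = 0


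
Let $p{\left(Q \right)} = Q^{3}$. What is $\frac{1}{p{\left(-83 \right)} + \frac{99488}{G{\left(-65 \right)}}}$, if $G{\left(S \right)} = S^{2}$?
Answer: $- \frac{4225}{2415700587} \approx -1.749 \cdot 10^{-6}$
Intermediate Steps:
$\frac{1}{p{\left(-83 \right)} + \frac{99488}{G{\left(-65 \right)}}} = \frac{1}{\left(-83\right)^{3} + \frac{99488}{\left(-65\right)^{2}}} = \frac{1}{-571787 + \frac{99488}{4225}} = \frac{1}{- \frac{2415700587}{4225}} = - \frac{4225}{2415700587}$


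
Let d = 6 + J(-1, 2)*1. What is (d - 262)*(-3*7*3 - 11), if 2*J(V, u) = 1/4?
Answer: 75739/4 ≈ 18935.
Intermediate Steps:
J(V, u) = 1/8 (J(V, u) = (1/2)/4 = (1/2)*(1/4) = 1/8)
d = 49/8 (d = 6 + (1/8)*1 = 6 + 1/8 = 49/8 ≈ 6.1250)
(d - 262)*(-3*7*3 - 11) = (49/8 - 262)*(-3*7*3 - 11) = -2047*(-21*3 - 11)/8 = -2047*(-63 - 11)/8 = -2047/8*(-74) = 75739/4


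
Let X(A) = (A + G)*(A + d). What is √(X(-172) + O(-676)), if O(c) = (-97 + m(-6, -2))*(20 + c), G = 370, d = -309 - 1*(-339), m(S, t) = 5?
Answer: 2*√8059 ≈ 179.54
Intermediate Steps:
d = 30 (d = -309 + 339 = 30)
O(c) = -1840 - 92*c (O(c) = (-97 + 5)*(20 + c) = -92*(20 + c) = -1840 - 92*c)
X(A) = (30 + A)*(370 + A) (X(A) = (A + 370)*(A + 30) = (370 + A)*(30 + A) = (30 + A)*(370 + A))
√(X(-172) + O(-676)) = √((11100 + (-172)² + 400*(-172)) + (-1840 - 92*(-676))) = √((11100 + 29584 - 68800) + (-1840 + 62192)) = √(-28116 + 60352) = √32236 = 2*√8059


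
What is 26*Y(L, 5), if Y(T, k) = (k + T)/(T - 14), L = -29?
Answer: 624/43 ≈ 14.512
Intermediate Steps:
Y(T, k) = (T + k)/(-14 + T)
26*Y(L, 5) = 26*((-29 + 5)/(-14 - 29)) = 26*(-24/(-43)) = 26*(-1/43*(-24)) = 26*(24/43) = 624/43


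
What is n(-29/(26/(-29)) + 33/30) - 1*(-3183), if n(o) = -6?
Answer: 3177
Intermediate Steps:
n(-29/(26/(-29)) + 33/30) - 1*(-3183) = -6 - 1*(-3183) = -6 + 3183 = 3177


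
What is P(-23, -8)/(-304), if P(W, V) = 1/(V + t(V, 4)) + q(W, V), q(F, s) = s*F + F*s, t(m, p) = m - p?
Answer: -7359/6080 ≈ -1.2104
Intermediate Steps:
q(F, s) = 2*F*s (q(F, s) = F*s + F*s = 2*F*s)
P(W, V) = 1/(-4 + 2*V) + 2*V*W (P(W, V) = 1/(V + (V - 1*4)) + 2*W*V = 1/(V + (V - 4)) + 2*V*W = 1/(V + (-4 + V)) + 2*V*W = 1/(-4 + 2*V) + 2*V*W)
P(-23, -8)/(-304) = ((1 - 8*(-8)*(-23) + 4*(-23)*(-8)²)/(2*(-2 - 8)))/(-304) = ((½)*(1 - 1472 + 4*(-23)*64)/(-10))*(-1/304) = ((½)*(-⅒)*(1 - 1472 - 5888))*(-1/304) = ((½)*(-⅒)*(-7359))*(-1/304) = (7359/20)*(-1/304) = -7359/6080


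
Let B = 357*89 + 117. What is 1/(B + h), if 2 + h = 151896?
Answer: 1/183784 ≈ 5.4412e-6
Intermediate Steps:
h = 151894 (h = -2 + 151896 = 151894)
B = 31890 (B = 31773 + 117 = 31890)
1/(B + h) = 1/(31890 + 151894) = 1/183784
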